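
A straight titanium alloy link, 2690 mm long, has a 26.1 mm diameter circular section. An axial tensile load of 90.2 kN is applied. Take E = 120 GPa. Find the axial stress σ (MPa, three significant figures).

169 MPa

A = 535 mm².
σ = N/A = 90200/535 = 168.6 MPa.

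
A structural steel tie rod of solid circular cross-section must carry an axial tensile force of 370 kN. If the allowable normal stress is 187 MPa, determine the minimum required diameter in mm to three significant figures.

50.2 mm

Required area A ≥ P/σ_allow = 370000/187 = 1979 mm².
For a solid circular section, d ≥ √(4A/π) = 50.19 mm.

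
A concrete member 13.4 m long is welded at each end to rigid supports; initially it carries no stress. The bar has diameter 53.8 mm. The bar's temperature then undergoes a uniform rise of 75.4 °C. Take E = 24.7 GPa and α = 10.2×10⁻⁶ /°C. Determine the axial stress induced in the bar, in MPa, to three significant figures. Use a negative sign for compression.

-19.0 MPa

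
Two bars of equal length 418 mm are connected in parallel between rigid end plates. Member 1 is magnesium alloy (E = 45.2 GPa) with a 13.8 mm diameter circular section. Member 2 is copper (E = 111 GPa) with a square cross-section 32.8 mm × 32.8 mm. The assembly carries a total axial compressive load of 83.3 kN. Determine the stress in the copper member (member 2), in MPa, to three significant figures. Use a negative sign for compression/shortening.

A_1 = 149.6 mm².
A_2 = 1076 mm².
Equal strain + equilibrium ⇒ each member carries load in proportion to AE: A₁E₁ = 6761000 N, A₂E₂ = 119400000 N, ΣAE = 126200000 N.
σ₂ = P·E₂/ΣAE = -83300·111000/126200000 = -73.28 MPa.

-73.3 MPa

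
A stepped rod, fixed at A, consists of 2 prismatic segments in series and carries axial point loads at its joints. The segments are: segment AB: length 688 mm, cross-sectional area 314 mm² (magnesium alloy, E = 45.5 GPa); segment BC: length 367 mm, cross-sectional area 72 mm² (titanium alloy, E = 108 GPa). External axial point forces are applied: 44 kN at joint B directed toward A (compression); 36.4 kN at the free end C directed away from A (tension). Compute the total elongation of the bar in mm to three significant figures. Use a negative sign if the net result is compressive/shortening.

1.35 mm

Internal axial forces (sectioning from the free end, tension +): N_BC = 36.4 kN, N_AB = -7.6 kN.
δ_AB = -7600·688/(314·45500) = -0.366 mm
δ_BC = 36400·367/(72·108000) = 1.718 mm
δ = Σδ_i = 1.352 mm.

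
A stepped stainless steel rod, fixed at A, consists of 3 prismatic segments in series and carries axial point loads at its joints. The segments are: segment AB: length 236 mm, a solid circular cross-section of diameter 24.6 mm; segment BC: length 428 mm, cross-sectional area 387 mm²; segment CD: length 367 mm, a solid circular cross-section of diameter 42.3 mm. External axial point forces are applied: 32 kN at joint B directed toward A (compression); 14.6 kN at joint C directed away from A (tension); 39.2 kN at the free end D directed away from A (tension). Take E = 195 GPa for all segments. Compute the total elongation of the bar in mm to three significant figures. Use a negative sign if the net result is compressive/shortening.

Internal axial forces (sectioning from the free end, tension +): N_CD = 39.2 kN, N_BC = 53.8 kN, N_AB = 21.8 kN.
A_AB = 475.3 mm².
A_CD = 1405 mm².
δ_AB = 21800·236/(475.3·195000) = 0.05551 mm
δ_BC = 53800·428/(387·195000) = 0.3051 mm
δ_CD = 39200·367/(1405·195000) = 0.0525 mm
δ = Σδ_i = 0.4131 mm.

0.413 mm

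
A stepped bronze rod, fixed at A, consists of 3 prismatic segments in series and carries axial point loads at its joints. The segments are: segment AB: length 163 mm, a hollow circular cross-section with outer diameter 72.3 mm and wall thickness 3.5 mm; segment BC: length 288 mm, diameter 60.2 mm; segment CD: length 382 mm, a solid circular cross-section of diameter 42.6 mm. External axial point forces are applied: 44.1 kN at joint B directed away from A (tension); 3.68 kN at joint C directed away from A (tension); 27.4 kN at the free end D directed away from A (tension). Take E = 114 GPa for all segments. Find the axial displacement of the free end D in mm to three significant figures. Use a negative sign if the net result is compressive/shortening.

Internal axial forces (sectioning from the free end, tension +): N_CD = 27.4 kN, N_BC = 31.08 kN, N_AB = 75.18 kN.
A_AB = 756.5 mm².
A_BC = 2846 mm².
A_CD = 1425 mm².
δ_AB = 75180·163/(756.5·114000) = 0.1421 mm
δ_BC = 31080·288/(2846·114000) = 0.02759 mm
δ_CD = 27400·382/(1425·114000) = 0.06442 mm
δ = Σδ_i = 0.2341 mm.

0.234 mm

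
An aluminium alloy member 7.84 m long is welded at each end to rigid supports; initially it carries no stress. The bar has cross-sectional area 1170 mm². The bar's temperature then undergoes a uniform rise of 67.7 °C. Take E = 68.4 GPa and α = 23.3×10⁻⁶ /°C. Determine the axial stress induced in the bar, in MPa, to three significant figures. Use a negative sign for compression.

Free thermal expansion αLΔT = 23.3e-6 · 7840 · 67.7 = 12.37 mm.
The walls impose strain ε = −(12.37)/7840 = -1.5774e-03; σ = Eε = 68400 · -1.5774e-03 = -107.9 MPa.

-108 MPa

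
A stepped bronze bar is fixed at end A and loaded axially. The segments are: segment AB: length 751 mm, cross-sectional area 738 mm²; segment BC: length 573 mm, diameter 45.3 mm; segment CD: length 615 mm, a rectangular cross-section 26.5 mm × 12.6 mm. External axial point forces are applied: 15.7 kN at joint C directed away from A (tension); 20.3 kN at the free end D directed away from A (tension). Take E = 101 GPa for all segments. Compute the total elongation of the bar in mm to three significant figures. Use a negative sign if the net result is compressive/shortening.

Internal axial forces (sectioning from the free end, tension +): N_CD = 20.3 kN, N_BC = 36 kN, N_AB = 36 kN.
A_BC = 1612 mm².
A_CD = 333.9 mm².
δ_AB = 36000·751/(738·101000) = 0.3627 mm
δ_BC = 36000·573/(1612·101000) = 0.1267 mm
δ_CD = 20300·615/(333.9·101000) = 0.3702 mm
δ = Σδ_i = 0.8596 mm.

0.860 mm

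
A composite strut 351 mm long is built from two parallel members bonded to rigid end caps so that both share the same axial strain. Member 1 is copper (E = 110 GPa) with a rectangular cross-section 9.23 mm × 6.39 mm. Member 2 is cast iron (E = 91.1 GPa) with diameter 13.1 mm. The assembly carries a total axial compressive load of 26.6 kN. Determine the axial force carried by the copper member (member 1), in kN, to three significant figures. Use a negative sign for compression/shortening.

A_1 = 58.98 mm².
A_2 = 134.8 mm².
Equal strain + equilibrium ⇒ each member carries load in proportion to AE: A₁E₁ = 6488000 N, A₂E₂ = 12280000 N, ΣAE = 18770000 N.
F₁ = P·A₁E₁/ΣAE = -26600·6488000/18770000 = -9196 N.

-9.20 kN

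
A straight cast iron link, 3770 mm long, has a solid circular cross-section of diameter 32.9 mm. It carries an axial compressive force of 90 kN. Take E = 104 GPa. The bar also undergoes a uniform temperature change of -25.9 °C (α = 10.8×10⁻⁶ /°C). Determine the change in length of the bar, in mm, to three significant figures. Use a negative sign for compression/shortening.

A = 850.1 mm².
δ_mech = NL/(AE) = -90000·3770/(850.1·104000) = -3.838 mm.
δ_thermal = αLΔT = 10.8e-6·3770·-25.9 = -1.055 mm.
δ = δ_mech + δ_thermal = -4.892 mm.

-4.89 mm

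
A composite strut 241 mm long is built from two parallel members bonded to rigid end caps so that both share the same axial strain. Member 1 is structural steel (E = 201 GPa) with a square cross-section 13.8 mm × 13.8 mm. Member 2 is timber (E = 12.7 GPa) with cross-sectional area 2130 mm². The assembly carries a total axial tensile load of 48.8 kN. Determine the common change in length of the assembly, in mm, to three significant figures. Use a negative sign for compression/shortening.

A_1 = 190.4 mm².
Equal strain + equilibrium ⇒ each member carries load in proportion to AE: A₁E₁ = 38280000 N, A₂E₂ = 27050000 N, ΣAE = 65330000 N.
δ = PL/ΣAE = 48800·241/65330000 = 0.18 mm.

0.180 mm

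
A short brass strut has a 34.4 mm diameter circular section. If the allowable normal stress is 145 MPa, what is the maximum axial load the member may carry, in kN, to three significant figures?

A = 929.4 mm².
P_max = σ_allow · A = 145 · 929.4 = 134800 N = 134.8 kN.

135 kN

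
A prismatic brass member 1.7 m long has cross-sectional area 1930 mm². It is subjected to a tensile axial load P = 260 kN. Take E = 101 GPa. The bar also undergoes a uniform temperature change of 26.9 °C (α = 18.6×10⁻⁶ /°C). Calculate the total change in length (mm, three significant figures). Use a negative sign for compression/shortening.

3.12 mm

δ_mech = NL/(AE) = 260000·1700/(1930·101000) = 2.267 mm.
δ_thermal = αLΔT = 18.6e-6·1700·26.9 = 0.8506 mm.
δ = δ_mech + δ_thermal = 3.118 mm.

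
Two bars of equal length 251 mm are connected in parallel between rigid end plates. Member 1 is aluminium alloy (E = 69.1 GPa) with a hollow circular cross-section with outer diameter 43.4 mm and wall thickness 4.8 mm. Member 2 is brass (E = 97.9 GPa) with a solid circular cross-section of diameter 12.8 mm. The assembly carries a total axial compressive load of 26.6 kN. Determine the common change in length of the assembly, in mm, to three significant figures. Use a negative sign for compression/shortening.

-0.126 mm

A_1 = 582.1 mm².
A_2 = 128.7 mm².
Equal strain + equilibrium ⇒ each member carries load in proportion to AE: A₁E₁ = 40220000 N, A₂E₂ = 12600000 N, ΣAE = 52820000 N.
δ = PL/ΣAE = -26600·251/52820000 = -0.1264 mm.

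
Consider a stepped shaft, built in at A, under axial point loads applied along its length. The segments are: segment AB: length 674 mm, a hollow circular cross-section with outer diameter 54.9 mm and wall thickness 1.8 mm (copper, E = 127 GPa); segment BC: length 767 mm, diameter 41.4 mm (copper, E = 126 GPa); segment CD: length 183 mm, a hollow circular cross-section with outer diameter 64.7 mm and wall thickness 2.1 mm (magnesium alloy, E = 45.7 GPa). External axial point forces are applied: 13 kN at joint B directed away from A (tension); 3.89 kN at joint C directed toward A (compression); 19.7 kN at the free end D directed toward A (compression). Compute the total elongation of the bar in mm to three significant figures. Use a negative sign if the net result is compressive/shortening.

Internal axial forces (sectioning from the free end, tension +): N_CD = -19.7 kN, N_BC = -23.59 kN, N_AB = -10.59 kN.
A_AB = 300.3 mm².
A_BC = 1346 mm².
A_CD = 413 mm².
δ_AB = -10590·674/(300.3·127000) = -0.1872 mm
δ_BC = -23590·767/(1346·126000) = -0.1067 mm
δ_CD = -19700·183/(413·45700) = -0.191 mm
δ = Σδ_i = -0.4849 mm.

-0.485 mm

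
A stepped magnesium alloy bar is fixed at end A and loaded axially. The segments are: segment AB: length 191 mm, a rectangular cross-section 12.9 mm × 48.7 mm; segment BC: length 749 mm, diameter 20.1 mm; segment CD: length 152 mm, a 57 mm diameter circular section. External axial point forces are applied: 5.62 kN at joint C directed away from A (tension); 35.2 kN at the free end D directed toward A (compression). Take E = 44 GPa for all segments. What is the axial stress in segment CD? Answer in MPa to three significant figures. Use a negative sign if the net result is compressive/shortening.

-13.8 MPa

Internal axial forces (sectioning from the free end, tension +): N_CD = -35.2 kN, N_BC = -29.58 kN, N_AB = -29.58 kN.
A_CD = 2552 mm².
σ_CD = N_CD/A_CD = -35200/2552 = -13.79 MPa.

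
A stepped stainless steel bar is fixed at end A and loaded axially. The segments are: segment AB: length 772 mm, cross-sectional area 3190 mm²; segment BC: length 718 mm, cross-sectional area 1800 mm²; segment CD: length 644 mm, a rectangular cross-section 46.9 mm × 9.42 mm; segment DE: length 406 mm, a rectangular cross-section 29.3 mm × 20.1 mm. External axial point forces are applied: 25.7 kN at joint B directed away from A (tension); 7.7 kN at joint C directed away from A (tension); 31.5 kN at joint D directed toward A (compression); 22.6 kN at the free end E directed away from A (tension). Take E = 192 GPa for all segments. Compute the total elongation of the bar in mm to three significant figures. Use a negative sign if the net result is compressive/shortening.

0.0420 mm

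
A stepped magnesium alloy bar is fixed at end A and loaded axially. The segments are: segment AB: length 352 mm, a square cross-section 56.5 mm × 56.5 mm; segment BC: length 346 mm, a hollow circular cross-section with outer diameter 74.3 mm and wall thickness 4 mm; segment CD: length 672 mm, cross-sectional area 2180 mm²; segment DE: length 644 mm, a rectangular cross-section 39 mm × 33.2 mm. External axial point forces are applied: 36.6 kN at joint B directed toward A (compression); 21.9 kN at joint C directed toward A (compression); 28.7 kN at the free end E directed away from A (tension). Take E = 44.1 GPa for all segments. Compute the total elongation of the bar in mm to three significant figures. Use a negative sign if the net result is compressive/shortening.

0.510 mm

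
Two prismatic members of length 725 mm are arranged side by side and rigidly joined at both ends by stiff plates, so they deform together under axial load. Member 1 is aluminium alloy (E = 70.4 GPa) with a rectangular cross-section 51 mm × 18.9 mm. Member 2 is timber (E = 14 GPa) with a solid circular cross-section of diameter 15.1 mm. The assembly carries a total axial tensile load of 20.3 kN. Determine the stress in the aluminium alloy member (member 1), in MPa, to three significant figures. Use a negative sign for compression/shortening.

A_1 = 963.9 mm².
A_2 = 179.1 mm².
Equal strain + equilibrium ⇒ each member carries load in proportion to AE: A₁E₁ = 67860000 N, A₂E₂ = 2507000 N, ΣAE = 70370000 N.
σ₁ = P·E₁/ΣAE = 20300·70400/70370000 = 20.31 MPa.

20.3 MPa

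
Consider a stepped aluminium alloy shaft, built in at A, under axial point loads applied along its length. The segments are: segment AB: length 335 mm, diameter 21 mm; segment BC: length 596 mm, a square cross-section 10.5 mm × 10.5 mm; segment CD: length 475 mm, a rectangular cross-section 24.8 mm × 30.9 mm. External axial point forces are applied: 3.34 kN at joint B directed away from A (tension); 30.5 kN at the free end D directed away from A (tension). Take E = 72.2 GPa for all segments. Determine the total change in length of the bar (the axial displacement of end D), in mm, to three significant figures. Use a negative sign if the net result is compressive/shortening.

Internal axial forces (sectioning from the free end, tension +): N_CD = 30.5 kN, N_BC = 30.5 kN, N_AB = 33.84 kN.
A_AB = 346.4 mm².
A_BC = 110.2 mm².
A_CD = 766.3 mm².
δ_AB = 33840·335/(346.4·72200) = 0.4533 mm
δ_BC = 30500·596/(110.2·72200) = 2.284 mm
δ_CD = 30500·475/(766.3·72200) = 0.2618 mm
δ = Σδ_i = 2.999 mm.

3.00 mm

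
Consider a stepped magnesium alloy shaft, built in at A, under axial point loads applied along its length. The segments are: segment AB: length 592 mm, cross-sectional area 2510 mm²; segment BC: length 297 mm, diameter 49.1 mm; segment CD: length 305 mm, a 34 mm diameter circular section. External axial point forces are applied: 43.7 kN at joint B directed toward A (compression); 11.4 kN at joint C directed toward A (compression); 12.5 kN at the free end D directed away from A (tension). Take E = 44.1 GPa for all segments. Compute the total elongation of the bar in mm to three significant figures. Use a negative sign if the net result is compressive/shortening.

-0.129 mm

Internal axial forces (sectioning from the free end, tension +): N_CD = 12.5 kN, N_BC = 1.1 kN, N_AB = -42.6 kN.
A_BC = 1893 mm².
A_CD = 907.9 mm².
δ_AB = -42600·592/(2510·44100) = -0.2278 mm
δ_BC = 1100·297/(1893·44100) = 0.003913 mm
δ_CD = 12500·305/(907.9·44100) = 0.09522 mm
δ = Σδ_i = -0.1287 mm.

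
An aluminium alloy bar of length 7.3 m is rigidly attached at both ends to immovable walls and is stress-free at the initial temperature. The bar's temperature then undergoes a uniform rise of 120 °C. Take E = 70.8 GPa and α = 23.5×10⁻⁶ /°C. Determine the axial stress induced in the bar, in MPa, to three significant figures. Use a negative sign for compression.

-200 MPa

Free thermal expansion αLΔT = 23.5e-6 · 7300 · 120 = 20.59 mm.
The walls impose strain ε = −(20.59)/7300 = -2.8200e-03; σ = Eε = 70800 · -2.8200e-03 = -199.7 MPa.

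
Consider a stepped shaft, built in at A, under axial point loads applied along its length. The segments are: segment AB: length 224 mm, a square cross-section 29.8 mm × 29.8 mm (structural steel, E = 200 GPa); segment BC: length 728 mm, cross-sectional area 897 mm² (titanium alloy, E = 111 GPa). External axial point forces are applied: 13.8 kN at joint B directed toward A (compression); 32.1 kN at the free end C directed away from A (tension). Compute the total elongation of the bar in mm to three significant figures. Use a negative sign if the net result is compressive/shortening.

Internal axial forces (sectioning from the free end, tension +): N_BC = 32.1 kN, N_AB = 18.3 kN.
A_AB = 888 mm².
δ_AB = 18300·224/(888·200000) = 0.02308 mm
δ_BC = 32100·728/(897·111000) = 0.2347 mm
δ = Σδ_i = 0.2578 mm.

0.258 mm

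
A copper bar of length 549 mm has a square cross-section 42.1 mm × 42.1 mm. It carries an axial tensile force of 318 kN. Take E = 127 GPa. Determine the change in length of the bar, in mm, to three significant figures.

0.776 mm

A = 1772 mm².
δ_mech = NL/(AE) = 318000·549/(1772·127000) = 0.7756 mm.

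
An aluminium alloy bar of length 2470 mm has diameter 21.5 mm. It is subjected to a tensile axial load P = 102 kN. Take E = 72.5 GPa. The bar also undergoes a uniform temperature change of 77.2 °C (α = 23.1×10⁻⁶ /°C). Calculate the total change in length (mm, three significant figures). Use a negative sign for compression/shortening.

14.0 mm

A = 363.1 mm².
δ_mech = NL/(AE) = 102000·2470/(363.1·72500) = 9.572 mm.
δ_thermal = αLΔT = 23.1e-6·2470·77.2 = 4.405 mm.
δ = δ_mech + δ_thermal = 13.98 mm.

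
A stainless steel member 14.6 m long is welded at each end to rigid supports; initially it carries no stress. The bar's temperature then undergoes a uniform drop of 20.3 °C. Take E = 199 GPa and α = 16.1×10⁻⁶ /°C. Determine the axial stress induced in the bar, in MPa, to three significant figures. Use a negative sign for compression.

Free thermal expansion αLΔT = 16.1e-6 · 14600 · -20.3 = -4.772 mm.
The walls impose strain ε = −(-4.772)/14600 = 3.2683e-04; σ = Eε = 199000 · 3.2683e-04 = 65.04 MPa.

65.0 MPa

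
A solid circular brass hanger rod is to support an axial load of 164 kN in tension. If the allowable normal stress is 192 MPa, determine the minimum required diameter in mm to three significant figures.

33.0 mm

Required area A ≥ P/σ_allow = 164000/192 = 854.2 mm².
For a solid circular section, d ≥ √(4A/π) = 32.98 mm.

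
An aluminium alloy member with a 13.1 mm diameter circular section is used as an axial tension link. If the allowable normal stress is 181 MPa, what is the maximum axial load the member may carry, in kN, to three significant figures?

24.4 kN

A = 134.8 mm².
P_max = σ_allow · A = 181 · 134.8 = 24400 N = 24.4 kN.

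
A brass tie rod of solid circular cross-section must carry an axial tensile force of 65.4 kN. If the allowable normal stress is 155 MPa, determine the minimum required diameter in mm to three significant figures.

Required area A ≥ P/σ_allow = 65400/155 = 421.9 mm².
For a solid circular section, d ≥ √(4A/π) = 23.18 mm.

23.2 mm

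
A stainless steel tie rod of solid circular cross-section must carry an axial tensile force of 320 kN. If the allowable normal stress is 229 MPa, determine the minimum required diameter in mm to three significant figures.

Required area A ≥ P/σ_allow = 320000/229 = 1397 mm².
For a solid circular section, d ≥ √(4A/π) = 42.18 mm.

42.2 mm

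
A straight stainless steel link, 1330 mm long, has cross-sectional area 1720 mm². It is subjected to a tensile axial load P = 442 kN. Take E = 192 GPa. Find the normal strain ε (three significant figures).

σ = N/A = 257 MPa; ε = σ/E = 257/192000 = 1.338e-03.

0.00134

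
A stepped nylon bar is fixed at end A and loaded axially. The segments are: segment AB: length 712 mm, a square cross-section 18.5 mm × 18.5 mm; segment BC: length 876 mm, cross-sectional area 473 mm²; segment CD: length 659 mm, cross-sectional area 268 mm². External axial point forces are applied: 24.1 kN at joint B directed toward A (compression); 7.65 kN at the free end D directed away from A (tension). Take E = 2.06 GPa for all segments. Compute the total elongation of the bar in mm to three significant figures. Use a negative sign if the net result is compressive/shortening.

Internal axial forces (sectioning from the free end, tension +): N_CD = 7.65 kN, N_BC = 7.65 kN, N_AB = -16.45 kN.
A_AB = 342.2 mm².
δ_AB = -16450·712/(342.2·2060) = -16.61 mm
δ_BC = 7650·876/(473·2060) = 6.878 mm
δ_CD = 7650·659/(268·2060) = 9.132 mm
δ = Σδ_i = -0.6033 mm.

-0.603 mm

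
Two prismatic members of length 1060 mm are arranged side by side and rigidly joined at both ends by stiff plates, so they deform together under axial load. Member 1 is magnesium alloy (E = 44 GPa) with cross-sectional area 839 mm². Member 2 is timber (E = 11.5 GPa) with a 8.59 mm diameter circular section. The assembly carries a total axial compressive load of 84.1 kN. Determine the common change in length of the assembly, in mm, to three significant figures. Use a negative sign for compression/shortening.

-2.37 mm

A_2 = 57.95 mm².
Equal strain + equilibrium ⇒ each member carries load in proportion to AE: A₁E₁ = 36920000 N, A₂E₂ = 666500 N, ΣAE = 37580000 N.
δ = PL/ΣAE = -84100·1060/37580000 = -2.372 mm.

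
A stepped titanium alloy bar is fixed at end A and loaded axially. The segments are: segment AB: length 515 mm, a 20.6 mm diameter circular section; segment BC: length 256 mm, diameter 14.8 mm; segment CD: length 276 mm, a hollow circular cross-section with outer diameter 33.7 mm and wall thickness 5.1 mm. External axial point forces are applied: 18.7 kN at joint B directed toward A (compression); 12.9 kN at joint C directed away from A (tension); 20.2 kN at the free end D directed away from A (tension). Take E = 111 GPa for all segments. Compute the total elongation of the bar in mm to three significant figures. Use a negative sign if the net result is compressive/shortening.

Internal axial forces (sectioning from the free end, tension +): N_CD = 20.2 kN, N_BC = 33.1 kN, N_AB = 14.4 kN.
A_AB = 333.3 mm².
A_BC = 172 mm².
A_CD = 458.2 mm².
δ_AB = 14400·515/(333.3·111000) = 0.2005 mm
δ_BC = 33100·256/(172·111000) = 0.4437 mm
δ_CD = 20200·276/(458.2·111000) = 0.1096 mm
δ = Σδ_i = 0.7538 mm.

0.754 mm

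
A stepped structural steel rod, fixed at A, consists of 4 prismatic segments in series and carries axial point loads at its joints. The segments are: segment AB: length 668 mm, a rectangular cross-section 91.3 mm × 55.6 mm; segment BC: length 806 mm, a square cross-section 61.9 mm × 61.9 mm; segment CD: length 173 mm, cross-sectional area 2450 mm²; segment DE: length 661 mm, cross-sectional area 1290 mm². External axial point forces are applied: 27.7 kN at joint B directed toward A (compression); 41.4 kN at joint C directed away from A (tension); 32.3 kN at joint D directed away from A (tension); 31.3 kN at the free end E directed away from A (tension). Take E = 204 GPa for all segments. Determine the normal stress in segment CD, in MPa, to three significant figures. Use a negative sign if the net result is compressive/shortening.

Internal axial forces (sectioning from the free end, tension +): N_DE = 31.3 kN, N_CD = 63.6 kN, N_BC = 105 kN, N_AB = 77.3 kN.
σ_CD = N_CD/A_CD = 63600/2450 = 25.96 MPa.

26.0 MPa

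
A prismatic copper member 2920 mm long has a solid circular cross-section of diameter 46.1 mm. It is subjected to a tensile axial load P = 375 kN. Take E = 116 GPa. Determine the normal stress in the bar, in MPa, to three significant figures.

225 MPa

A = 1669 mm².
σ = N/A = 375000/1669 = 224.7 MPa.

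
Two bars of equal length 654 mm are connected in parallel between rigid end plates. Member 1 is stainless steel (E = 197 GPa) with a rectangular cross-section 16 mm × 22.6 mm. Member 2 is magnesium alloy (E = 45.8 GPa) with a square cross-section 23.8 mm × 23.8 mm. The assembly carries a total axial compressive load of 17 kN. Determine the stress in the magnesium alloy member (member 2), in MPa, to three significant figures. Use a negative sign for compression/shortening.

A_1 = 361.6 mm².
A_2 = 566.4 mm².
Equal strain + equilibrium ⇒ each member carries load in proportion to AE: A₁E₁ = 71240000 N, A₂E₂ = 25940000 N, ΣAE = 97180000 N.
σ₂ = P·E₂/ΣAE = -17000·45800/97180000 = -8.012 MPa.

-8.01 MPa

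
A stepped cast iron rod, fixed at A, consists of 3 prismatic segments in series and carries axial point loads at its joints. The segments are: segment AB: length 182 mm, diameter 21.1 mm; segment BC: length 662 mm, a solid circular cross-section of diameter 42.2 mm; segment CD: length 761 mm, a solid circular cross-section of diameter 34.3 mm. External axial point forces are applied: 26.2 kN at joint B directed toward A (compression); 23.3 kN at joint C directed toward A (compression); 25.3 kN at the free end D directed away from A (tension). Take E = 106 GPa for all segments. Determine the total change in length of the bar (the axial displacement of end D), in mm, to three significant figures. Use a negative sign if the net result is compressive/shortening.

0.0867 mm

Internal axial forces (sectioning from the free end, tension +): N_CD = 25.3 kN, N_BC = 2 kN, N_AB = -24.2 kN.
A_AB = 349.7 mm².
A_BC = 1399 mm².
A_CD = 924 mm².
δ_AB = -24200·182/(349.7·106000) = -0.1188 mm
δ_BC = 2000·662/(1399·106000) = 0.00893 mm
δ_CD = 25300·761/(924·106000) = 0.1966 mm
δ = Σδ_i = 0.08667 mm.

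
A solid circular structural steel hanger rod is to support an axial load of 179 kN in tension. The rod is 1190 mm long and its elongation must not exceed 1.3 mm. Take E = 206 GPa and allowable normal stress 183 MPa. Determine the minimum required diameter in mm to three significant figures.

35.3 mm

Required area A ≥ P/σ_allow = 179000/183 = 978.1 mm².
For a solid circular section, d ≥ √(4A/π) = 35.29 mm.
Elongation limit: A ≥ PL/(Eδ_allow) = 179000·1190/(206000·1.3) = 795.4 mm² ⇒ d ≥ 31.82 mm.
The stress limit governs.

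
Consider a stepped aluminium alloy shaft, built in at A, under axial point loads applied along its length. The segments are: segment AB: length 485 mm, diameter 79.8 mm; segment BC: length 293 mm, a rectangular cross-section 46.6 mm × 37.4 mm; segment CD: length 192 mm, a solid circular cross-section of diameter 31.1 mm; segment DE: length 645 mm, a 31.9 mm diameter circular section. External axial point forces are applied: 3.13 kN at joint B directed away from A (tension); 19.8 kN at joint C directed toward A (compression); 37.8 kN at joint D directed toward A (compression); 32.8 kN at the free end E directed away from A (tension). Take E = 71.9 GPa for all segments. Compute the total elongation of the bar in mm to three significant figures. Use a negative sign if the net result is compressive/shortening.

0.263 mm

Internal axial forces (sectioning from the free end, tension +): N_DE = 32.8 kN, N_CD = -5 kN, N_BC = -24.8 kN, N_AB = -21.67 kN.
A_AB = 5001 mm².
A_BC = 1743 mm².
A_CD = 759.6 mm².
A_DE = 799.2 mm².
δ_AB = -21670·485/(5001·71900) = -0.02923 mm
δ_BC = -24800·293/(1743·71900) = -0.05799 mm
δ_CD = -5000·192/(759.6·71900) = -0.01758 mm
δ_DE = 32800·645/(799.2·71900) = 0.3682 mm
δ = Σδ_i = 0.2634 mm.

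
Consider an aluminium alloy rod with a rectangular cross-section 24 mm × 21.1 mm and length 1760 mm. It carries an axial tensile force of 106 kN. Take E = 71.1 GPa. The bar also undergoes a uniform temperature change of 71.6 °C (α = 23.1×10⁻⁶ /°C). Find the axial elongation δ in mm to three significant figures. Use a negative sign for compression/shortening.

8.09 mm

A = 506.4 mm².
δ_mech = NL/(AE) = 106000·1760/(506.4·71100) = 5.181 mm.
δ_thermal = αLΔT = 23.1e-6·1760·71.6 = 2.911 mm.
δ = δ_mech + δ_thermal = 8.092 mm.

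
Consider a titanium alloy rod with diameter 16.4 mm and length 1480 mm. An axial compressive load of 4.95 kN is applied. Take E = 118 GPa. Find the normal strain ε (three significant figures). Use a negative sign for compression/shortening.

A = 211.2 mm².
σ = N/A = -23.43 MPa; ε = σ/E = -23.43/118000 = -1.986e-04.

-1.99e-04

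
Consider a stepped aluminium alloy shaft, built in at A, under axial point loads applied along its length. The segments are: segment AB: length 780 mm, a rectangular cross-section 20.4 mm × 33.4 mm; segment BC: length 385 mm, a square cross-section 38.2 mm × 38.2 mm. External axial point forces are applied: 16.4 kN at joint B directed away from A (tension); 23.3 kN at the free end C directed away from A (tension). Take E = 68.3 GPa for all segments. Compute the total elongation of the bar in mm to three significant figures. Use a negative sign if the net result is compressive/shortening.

Internal axial forces (sectioning from the free end, tension +): N_BC = 23.3 kN, N_AB = 39.7 kN.
A_AB = 681.4 mm².
A_BC = 1459 mm².
δ_AB = 39700·780/(681.4·68300) = 0.6654 mm
δ_BC = 23300·385/(1459·68300) = 0.09001 mm
δ = Σδ_i = 0.7554 mm.

0.755 mm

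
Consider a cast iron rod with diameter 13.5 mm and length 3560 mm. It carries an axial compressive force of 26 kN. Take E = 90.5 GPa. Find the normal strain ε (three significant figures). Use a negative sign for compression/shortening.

A = 143.1 mm².
σ = N/A = -181.6 MPa; ε = σ/E = -181.6/90500 = -2.007e-03.

-0.00201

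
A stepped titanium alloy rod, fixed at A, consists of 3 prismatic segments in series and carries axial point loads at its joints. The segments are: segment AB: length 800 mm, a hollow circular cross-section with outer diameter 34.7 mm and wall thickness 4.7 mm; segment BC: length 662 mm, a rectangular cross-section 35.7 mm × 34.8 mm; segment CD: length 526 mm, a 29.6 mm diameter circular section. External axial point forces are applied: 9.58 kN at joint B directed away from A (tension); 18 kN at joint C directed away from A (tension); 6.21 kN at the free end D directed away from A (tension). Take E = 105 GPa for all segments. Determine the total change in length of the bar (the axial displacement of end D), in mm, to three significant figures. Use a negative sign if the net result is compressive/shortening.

0.749 mm

Internal axial forces (sectioning from the free end, tension +): N_CD = 6.21 kN, N_BC = 24.21 kN, N_AB = 33.79 kN.
A_AB = 443 mm².
A_BC = 1242 mm².
A_CD = 688.1 mm².
δ_AB = 33790·800/(443·105000) = 0.5812 mm
δ_BC = 24210·662/(1242·105000) = 0.1229 mm
δ_CD = 6210·526/(688.1·105000) = 0.04521 mm
δ = Σδ_i = 0.7493 mm.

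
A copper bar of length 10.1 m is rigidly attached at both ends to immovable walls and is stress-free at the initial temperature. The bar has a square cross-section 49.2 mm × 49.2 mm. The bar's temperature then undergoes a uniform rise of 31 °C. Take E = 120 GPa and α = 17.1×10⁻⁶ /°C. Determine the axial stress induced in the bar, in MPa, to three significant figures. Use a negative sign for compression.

-63.6 MPa

Free thermal expansion αLΔT = 17.1e-6 · 10100 · 31 = 5.354 mm.
The walls impose strain ε = −(5.354)/10100 = -5.3010e-04; σ = Eε = 120000 · -5.3010e-04 = -63.61 MPa.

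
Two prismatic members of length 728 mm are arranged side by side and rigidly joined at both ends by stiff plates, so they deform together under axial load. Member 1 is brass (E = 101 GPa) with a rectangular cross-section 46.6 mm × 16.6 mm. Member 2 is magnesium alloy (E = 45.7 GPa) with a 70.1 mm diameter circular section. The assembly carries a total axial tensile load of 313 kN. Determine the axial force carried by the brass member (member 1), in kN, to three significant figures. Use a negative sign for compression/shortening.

A_1 = 773.6 mm².
A_2 = 3859 mm².
Equal strain + equilibrium ⇒ each member carries load in proportion to AE: A₁E₁ = 78130000 N, A₂E₂ = 176400000 N, ΣAE = 254500000 N.
F₁ = P·A₁E₁/ΣAE = 313000·78130000/254500000 = 96090 N.

96.1 kN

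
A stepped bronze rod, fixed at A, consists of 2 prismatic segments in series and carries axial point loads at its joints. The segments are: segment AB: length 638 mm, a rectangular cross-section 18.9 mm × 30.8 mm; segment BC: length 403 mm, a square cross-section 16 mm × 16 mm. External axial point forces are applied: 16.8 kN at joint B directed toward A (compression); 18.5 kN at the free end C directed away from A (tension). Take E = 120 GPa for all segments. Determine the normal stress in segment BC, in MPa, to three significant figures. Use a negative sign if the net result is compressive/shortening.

Internal axial forces (sectioning from the free end, tension +): N_BC = 18.5 kN, N_AB = 1.7 kN.
A_BC = 256 mm².
σ_BC = N_BC/A_BC = 18500/256 = 72.27 MPa.

72.3 MPa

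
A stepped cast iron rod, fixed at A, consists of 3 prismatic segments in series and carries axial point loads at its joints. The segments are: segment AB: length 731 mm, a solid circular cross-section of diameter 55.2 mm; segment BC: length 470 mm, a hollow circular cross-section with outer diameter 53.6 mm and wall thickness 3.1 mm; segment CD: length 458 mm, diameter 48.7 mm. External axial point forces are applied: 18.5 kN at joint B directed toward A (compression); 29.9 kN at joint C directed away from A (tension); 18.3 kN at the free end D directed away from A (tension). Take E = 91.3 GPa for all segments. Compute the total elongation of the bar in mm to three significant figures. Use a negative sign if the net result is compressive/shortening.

0.653 mm

Internal axial forces (sectioning from the free end, tension +): N_CD = 18.3 kN, N_BC = 48.2 kN, N_AB = 29.7 kN.
A_AB = 2393 mm².
A_BC = 491.8 mm².
A_CD = 1863 mm².
δ_AB = 29700·731/(2393·91300) = 0.09937 mm
δ_BC = 48200·470/(491.8·91300) = 0.5045 mm
δ_CD = 18300·458/(1863·91300) = 0.04928 mm
δ = Σδ_i = 0.6532 mm.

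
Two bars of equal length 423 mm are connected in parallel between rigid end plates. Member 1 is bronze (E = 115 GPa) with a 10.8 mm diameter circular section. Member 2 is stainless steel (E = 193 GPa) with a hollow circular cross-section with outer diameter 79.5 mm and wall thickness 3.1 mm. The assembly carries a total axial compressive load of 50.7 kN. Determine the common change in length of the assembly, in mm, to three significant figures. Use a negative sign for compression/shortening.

A_1 = 91.61 mm².
A_2 = 744.1 mm².
Equal strain + equilibrium ⇒ each member carries load in proportion to AE: A₁E₁ = 10540000 N, A₂E₂ = 143600000 N, ΣAE = 154100000 N.
δ = PL/ΣAE = -50700·423/154100000 = -0.1391 mm.

-0.139 mm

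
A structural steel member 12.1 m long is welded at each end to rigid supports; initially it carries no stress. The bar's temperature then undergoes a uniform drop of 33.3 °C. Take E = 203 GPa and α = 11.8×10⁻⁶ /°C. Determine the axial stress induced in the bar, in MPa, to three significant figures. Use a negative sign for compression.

79.8 MPa

Free thermal expansion αLΔT = 11.8e-6 · 12100 · -33.3 = -4.755 mm.
The walls impose strain ε = −(-4.755)/12100 = 3.9294e-04; σ = Eε = 203000 · 3.9294e-04 = 79.77 MPa.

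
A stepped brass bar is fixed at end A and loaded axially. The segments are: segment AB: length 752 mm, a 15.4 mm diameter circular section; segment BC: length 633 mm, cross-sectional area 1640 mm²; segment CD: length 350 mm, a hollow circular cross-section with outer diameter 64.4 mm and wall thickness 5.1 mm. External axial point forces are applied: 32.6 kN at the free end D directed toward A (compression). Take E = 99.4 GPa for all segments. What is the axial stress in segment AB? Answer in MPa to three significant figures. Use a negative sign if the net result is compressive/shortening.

-175 MPa

Internal axial forces (sectioning from the free end, tension +): N_CD = -32.6 kN, N_BC = -32.6 kN, N_AB = -32.6 kN.
A_AB = 186.3 mm².
σ_AB = N_AB/A_AB = -32600/186.3 = -175 MPa.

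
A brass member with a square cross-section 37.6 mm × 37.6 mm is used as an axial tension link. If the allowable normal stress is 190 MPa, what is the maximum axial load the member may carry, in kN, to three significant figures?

269 kN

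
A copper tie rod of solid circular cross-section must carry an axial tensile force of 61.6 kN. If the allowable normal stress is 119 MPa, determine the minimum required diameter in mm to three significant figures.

25.7 mm

Required area A ≥ P/σ_allow = 61600/119 = 517.6 mm².
For a solid circular section, d ≥ √(4A/π) = 25.67 mm.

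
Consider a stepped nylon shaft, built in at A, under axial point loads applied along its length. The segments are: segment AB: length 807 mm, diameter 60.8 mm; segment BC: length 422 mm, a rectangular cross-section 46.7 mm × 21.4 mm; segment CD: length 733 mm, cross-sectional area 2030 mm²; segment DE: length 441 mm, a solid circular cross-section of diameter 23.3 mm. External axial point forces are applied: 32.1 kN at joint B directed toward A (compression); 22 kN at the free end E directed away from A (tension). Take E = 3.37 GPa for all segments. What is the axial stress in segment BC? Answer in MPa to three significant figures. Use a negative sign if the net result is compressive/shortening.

22.0 MPa

Internal axial forces (sectioning from the free end, tension +): N_DE = 22 kN, N_CD = 22 kN, N_BC = 22 kN, N_AB = -10.1 kN.
A_BC = 999.4 mm².
σ_BC = N_BC/A_BC = 22000/999.4 = 22.01 MPa.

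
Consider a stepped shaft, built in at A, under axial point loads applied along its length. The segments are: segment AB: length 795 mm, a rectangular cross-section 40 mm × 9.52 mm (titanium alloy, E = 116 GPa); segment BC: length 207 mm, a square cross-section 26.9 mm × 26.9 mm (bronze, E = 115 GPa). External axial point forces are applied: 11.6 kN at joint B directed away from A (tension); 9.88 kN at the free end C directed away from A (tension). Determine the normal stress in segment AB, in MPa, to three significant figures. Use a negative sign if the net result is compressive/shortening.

Internal axial forces (sectioning from the free end, tension +): N_BC = 9.88 kN, N_AB = 21.48 kN.
A_AB = 380.8 mm².
σ_AB = N_AB/A_AB = 21480/380.8 = 56.41 MPa.

56.4 MPa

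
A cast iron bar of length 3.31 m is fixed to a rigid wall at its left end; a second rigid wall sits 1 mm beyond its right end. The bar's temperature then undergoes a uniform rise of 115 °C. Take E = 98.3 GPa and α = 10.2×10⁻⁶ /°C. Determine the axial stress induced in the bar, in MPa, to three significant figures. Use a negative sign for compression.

-85.6 MPa

Free thermal expansion αLΔT = 10.2e-6 · 3310 · 115 = 3.883 mm.
The walls engage after the gap closes; constrained expansion = 3.883 − 1 = 2.883 mm.
The walls impose strain ε = −(2.883)/3310 = -8.7089e-04; σ = Eε = 98300 · -8.7089e-04 = -85.61 MPa.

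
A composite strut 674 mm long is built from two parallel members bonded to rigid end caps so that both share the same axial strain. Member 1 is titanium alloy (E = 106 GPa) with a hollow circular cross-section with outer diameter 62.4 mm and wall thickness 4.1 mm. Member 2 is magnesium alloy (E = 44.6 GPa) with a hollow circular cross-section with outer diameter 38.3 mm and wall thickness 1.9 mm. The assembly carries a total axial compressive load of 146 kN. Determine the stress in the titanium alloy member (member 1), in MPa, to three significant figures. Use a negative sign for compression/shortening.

A_1 = 750.9 mm².
A_2 = 217.3 mm².
Equal strain + equilibrium ⇒ each member carries load in proportion to AE: A₁E₁ = 79600000 N, A₂E₂ = 9690000 N, ΣAE = 89290000 N.
σ₁ = P·E₁/ΣAE = -146000·106000/89290000 = -173.3 MPa.

-173 MPa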